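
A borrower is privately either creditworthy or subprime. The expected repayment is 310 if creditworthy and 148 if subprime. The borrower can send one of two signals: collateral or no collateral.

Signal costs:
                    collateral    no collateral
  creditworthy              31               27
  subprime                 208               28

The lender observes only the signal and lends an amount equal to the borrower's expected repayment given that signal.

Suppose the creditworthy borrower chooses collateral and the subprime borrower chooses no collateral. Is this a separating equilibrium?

Under separation the lender infers type exactly: collateral → creditworthy (pays 310), no collateral → subprime (pays 148).
Creditworthy: collateral gives 310 − 31 = 279; no collateral gives 148 − 27 = 121. No deviation. ✓
Subprime: no collateral gives 148 − 28 = 120; collateral gives 310 − 208 = 102. No deviation. ✓
Both incentive constraints hold.

Yes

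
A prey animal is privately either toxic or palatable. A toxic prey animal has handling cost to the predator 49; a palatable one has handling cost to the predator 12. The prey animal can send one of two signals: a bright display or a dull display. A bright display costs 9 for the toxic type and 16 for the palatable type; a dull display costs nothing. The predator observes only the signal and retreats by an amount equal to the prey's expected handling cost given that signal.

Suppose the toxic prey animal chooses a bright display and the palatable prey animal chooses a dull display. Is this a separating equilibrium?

No

Under separation the predator infers type exactly: bright display → toxic (pays 49), dull display → palatable (pays 12).
Toxic: bright display gives 49 − 9 = 40; dull display gives 12 − 0 = 12. No deviation. ✓
Palatable: dull display gives 12 − 0 = 12; bright display gives 49 − 16 = 33. Would deviate. ✗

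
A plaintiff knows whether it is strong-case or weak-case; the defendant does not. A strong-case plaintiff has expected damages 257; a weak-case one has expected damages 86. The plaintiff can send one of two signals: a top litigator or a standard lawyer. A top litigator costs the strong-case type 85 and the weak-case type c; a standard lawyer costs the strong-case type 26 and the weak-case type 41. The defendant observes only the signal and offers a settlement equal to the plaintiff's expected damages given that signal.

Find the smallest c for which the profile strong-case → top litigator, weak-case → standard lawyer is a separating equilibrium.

212

Under separation: top litigator → strong-case (pays 257); standard lawyer → weak-case (pays 86).
Strong-case: 257 − 85 = 172 ≥ 86 − 26 = 60. Holds regardless of c. ✓
Weak-case: 86 − 41 ≥ 257 − c, so c ≥ 257 − 45 = 212.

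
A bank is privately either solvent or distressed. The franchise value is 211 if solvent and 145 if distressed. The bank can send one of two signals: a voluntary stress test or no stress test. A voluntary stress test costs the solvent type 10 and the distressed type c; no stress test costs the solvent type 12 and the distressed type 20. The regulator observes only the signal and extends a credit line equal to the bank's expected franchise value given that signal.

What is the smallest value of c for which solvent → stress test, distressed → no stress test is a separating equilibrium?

Under separation: stress test → solvent (pays 211); no stress test → distressed (pays 145).
Solvent: 211 − 10 = 201 ≥ 145 − 12 = 133. Holds regardless of c. ✓
Distressed: 145 − 20 ≥ 211 − c, so c ≥ 211 − 125 = 86.

86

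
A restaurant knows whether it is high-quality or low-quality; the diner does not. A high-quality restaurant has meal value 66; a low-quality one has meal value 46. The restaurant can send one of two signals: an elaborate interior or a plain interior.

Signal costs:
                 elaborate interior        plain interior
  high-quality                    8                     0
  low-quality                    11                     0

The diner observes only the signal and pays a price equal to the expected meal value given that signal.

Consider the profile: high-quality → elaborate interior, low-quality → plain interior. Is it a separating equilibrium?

If types separate, elaborate interior earns payment 66 and plain interior earns 46.
High-quality: elaborate interior gives 66 − 8 = 58; plain interior gives 46 − 0 = 46. No deviation. ✓
Low-quality: plain interior gives 46 − 0 = 46; elaborate interior gives 66 − 11 = 55. Would deviate. ✗

No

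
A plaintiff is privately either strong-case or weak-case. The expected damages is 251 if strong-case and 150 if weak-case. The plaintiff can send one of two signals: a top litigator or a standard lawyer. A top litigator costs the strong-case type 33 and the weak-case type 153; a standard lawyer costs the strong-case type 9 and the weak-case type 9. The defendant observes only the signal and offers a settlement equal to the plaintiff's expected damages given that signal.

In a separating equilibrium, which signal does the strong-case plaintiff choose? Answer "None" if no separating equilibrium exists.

Try strong-case → top litigator, weak-case → standard lawyer:
  Under separation the defendant infers type exactly: top litigator → strong-case (pays 251), standard lawyer → weak-case (pays 150).
  Strong-case: top litigator gives 251 − 33 = 218; standard lawyer gives 150 − 9 = 141. No deviation. ✓
  Weak-case: standard lawyer gives 150 − 9 = 141; top litigator gives 251 − 153 = 98. No deviation. ✓
Both hold — the strong-case type sends top litigator.

top litigator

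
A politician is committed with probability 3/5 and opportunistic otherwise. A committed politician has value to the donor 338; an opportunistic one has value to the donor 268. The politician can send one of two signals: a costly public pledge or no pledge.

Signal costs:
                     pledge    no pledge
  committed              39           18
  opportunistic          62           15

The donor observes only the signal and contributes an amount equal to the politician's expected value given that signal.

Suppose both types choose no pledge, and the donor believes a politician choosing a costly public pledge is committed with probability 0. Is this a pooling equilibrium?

Yes

On the equilibrium path (no pledge) the donor holds the prior 3/5 and pays 3/5·338 + 2/5·268 = 310. Off-path (pledge) belief 0 gives 0·338 + 1·268 = 268.
Committed: no pledge gives 310 − 18 = 292; pledge gives 268 − 39 = 229. Stays. ✓
Opportunistic: no pledge gives 310 − 15 = 295; pledge gives 268 − 62 = 206. Stays. ✓
Beliefs are Bayes-consistent on-path and both types best-respond.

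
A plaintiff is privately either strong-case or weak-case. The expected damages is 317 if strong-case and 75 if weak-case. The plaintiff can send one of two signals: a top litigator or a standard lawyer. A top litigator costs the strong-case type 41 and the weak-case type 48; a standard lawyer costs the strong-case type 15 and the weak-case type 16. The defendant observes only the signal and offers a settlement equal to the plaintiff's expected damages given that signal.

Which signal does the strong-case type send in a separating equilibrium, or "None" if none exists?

Try strong-case → top litigator, weak-case → standard lawyer:
  If types separate, top litigator earns payment 317 and standard lawyer earns 75.
  Strong-case: top litigator gives 317 − 41 = 276; standard lawyer gives 75 − 15 = 60. No deviation. ✓
  Weak-case: standard lawyer gives 75 − 16 = 59; top litigator gives 317 − 48 = 269. Would deviate. ✗
Try strong-case → standard lawyer, weak-case → top litigator:
  If types separate, standard lawyer earns payment 317 and top litigator earns 75.
  Strong-case: standard lawyer gives 317 − 15 = 302; top litigator gives 75 − 41 = 34. No deviation. ✓
  Weak-case: top litigator gives 75 − 48 = 27; standard lawyer gives 317 − 16 = 301. Would deviate. ✗
Neither assignment is incentive-compatible.

None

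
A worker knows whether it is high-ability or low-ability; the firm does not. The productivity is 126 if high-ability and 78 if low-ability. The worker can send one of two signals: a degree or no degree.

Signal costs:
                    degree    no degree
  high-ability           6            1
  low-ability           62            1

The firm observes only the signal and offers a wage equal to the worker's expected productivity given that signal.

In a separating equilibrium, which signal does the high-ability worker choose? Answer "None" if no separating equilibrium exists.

Try high-ability → degree, low-ability → no degree:
  If types separate, degree earns payment 126 and no degree earns 78.
  High-ability: degree gives 126 − 6 = 120; no degree gives 78 − 1 = 77. No deviation. ✓
  Low-ability: no degree gives 78 − 1 = 77; degree gives 126 − 62 = 64. No deviation. ✓
Both hold — the high-ability type sends degree.

degree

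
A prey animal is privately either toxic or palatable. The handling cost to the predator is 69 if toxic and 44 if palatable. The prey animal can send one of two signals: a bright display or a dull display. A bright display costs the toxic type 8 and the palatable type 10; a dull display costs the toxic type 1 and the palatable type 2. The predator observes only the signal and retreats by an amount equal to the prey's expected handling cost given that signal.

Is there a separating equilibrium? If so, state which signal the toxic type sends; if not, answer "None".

Try toxic → bright display, palatable → dull display:
  If types separate, bright display earns payment 69 and dull display earns 44.
  Toxic: bright display gives 69 − 8 = 61; dull display gives 44 − 1 = 43. No deviation. ✓
  Palatable: dull display gives 44 − 2 = 42; bright display gives 69 − 10 = 59. Would deviate. ✗
Try toxic → dull display, palatable → bright display:
  If types separate, dull display earns payment 69 and bright display earns 44.
  Toxic: dull display gives 69 − 1 = 68; bright display gives 44 − 8 = 36. No deviation. ✓
  Palatable: bright display gives 44 − 10 = 34; dull display gives 69 − 2 = 67. Would deviate. ✗
Neither assignment is incentive-compatible.

None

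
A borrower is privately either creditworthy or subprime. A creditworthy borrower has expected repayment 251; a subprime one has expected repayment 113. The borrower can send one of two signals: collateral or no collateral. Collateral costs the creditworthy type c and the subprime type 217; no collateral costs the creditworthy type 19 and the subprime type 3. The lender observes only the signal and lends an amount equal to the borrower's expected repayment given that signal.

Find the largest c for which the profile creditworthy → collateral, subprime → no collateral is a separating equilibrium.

Under separation: collateral → creditworthy (pays 251); no collateral → subprime (pays 113).
Subprime: 113 − 3 = 110 ≥ 251 − 217 = 34. Holds regardless of c. ✓
Creditworthy: 251 − c ≥ 113 − 19, so c ≤ 251 − 94 = 157.

157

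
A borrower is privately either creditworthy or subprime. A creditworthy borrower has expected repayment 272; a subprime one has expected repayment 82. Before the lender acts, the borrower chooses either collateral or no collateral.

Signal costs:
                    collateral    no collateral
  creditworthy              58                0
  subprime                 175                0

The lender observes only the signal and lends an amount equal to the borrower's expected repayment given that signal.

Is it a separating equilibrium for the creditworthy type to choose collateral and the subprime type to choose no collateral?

No

Under separation the lender infers type exactly: collateral → creditworthy (pays 272), no collateral → subprime (pays 82).
Creditworthy: collateral gives 272 − 58 = 214; no collateral gives 82 − 0 = 82. No deviation. ✓
Subprime: no collateral gives 82 − 0 = 82; collateral gives 272 − 175 = 97. Would deviate. ✗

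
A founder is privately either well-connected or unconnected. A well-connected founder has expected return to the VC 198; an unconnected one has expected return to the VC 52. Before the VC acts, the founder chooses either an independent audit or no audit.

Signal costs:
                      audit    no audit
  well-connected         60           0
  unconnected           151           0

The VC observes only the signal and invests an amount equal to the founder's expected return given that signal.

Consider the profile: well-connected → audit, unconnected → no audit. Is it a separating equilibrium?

If types separate, audit earns payment 198 and no audit earns 52.
Well-connected: audit gives 198 − 60 = 138; no audit gives 52 − 0 = 52. No deviation. ✓
Unconnected: no audit gives 52 − 0 = 52; audit gives 198 − 151 = 47. No deviation. ✓
Neither type gains from mimicking the other.

Yes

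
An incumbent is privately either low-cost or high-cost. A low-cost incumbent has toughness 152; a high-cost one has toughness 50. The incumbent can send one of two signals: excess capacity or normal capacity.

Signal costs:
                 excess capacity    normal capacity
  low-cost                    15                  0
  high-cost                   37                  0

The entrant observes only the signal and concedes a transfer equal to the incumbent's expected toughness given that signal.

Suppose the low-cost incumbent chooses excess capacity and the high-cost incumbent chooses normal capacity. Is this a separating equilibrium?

Under separation the entrant infers type exactly: excess capacity → low-cost (pays 152), normal capacity → high-cost (pays 50).
Low-cost: excess capacity gives 152 − 15 = 137; normal capacity gives 50 − 0 = 50. No deviation. ✓
High-cost: normal capacity gives 50 − 0 = 50; excess capacity gives 152 − 37 = 115. Would deviate. ✗

No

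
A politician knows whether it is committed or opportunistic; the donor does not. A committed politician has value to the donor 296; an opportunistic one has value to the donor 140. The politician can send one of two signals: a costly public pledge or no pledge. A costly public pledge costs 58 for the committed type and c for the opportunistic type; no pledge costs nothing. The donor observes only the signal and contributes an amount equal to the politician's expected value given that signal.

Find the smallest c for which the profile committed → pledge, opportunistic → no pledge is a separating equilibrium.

156

Under separation: pledge → committed (pays 296); no pledge → opportunistic (pays 140).
Committed: 296 − 58 = 238 ≥ 140 − 0 = 140. Holds regardless of c. ✓
Opportunistic: 140 − 0 ≥ 296 − c, so c ≥ 296 − 140 = 156.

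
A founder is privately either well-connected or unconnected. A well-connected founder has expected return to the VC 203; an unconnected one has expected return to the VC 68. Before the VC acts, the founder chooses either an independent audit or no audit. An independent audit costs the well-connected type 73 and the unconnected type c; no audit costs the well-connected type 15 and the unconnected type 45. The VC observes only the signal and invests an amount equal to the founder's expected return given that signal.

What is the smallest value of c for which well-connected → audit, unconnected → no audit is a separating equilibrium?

Under separation: audit → well-connected (pays 203); no audit → unconnected (pays 68).
Well-connected: 203 − 73 = 130 ≥ 68 − 15 = 53. Holds regardless of c. ✓
Unconnected: 68 − 45 ≥ 203 − c, so c ≥ 203 − 23 = 180.

180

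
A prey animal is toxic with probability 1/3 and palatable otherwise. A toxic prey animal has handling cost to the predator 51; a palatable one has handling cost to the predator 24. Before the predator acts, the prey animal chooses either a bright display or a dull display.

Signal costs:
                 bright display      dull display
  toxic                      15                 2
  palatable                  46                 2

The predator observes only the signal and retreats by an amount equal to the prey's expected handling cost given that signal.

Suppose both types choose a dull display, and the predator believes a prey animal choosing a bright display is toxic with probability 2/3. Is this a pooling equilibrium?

Yes

At the pooled signal (dull display) the predator holds the prior 1/3 and pays 1/3·51 + 2/3·24 = 33. Off-path (bright display) belief 2/3 gives 2/3·51 + 1/3·24 = 42.
Toxic: dull display gives 33 − 2 = 31; bright display gives 42 − 15 = 27. Stays. ✓
Palatable: dull display gives 33 − 2 = 31; bright display gives 42 − 46 = -4. Stays. ✓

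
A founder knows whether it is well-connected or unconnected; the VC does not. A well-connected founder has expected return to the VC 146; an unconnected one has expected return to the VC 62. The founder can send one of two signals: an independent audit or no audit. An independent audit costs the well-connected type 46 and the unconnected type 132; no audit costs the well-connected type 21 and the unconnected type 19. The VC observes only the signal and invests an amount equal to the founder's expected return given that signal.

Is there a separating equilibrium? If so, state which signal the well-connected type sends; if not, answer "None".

Try well-connected → audit, unconnected → no audit:
  If types separate, audit earns payment 146 and no audit earns 62.
  Well-connected: audit gives 146 − 46 = 100; no audit gives 62 − 21 = 41. No deviation. ✓
  Unconnected: no audit gives 62 − 19 = 43; audit gives 146 − 132 = 14. No deviation. ✓
Both hold — the well-connected type sends audit.

audit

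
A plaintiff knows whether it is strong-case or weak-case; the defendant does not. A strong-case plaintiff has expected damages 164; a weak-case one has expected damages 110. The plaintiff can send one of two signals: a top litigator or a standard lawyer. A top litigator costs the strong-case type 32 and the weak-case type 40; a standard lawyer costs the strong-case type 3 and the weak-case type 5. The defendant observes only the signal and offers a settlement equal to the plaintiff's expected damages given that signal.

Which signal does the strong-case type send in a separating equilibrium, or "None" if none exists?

None

Try strong-case → top litigator, weak-case → standard lawyer:
  If types separate, top litigator earns payment 164 and standard lawyer earns 110.
  Strong-case: top litigator gives 164 − 32 = 132; standard lawyer gives 110 − 3 = 107. No deviation. ✓
  Weak-case: standard lawyer gives 110 − 5 = 105; top litigator gives 164 − 40 = 124. Would deviate. ✗
Try strong-case → standard lawyer, weak-case → top litigator:
  If types separate, standard lawyer earns payment 164 and top litigator earns 110.
  Strong-case: standard lawyer gives 164 − 3 = 161; top litigator gives 110 − 32 = 78. No deviation. ✓
  Weak-case: top litigator gives 110 − 40 = 70; standard lawyer gives 164 − 5 = 159. Would deviate. ✗
Neither assignment is incentive-compatible.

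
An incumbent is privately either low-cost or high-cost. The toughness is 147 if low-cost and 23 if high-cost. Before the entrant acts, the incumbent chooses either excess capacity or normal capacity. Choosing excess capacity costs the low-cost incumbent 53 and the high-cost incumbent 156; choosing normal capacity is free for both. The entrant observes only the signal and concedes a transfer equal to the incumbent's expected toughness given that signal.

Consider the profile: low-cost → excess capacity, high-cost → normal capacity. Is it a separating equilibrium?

If types separate, excess capacity earns payment 147 and normal capacity earns 23.
Low-cost: excess capacity gives 147 − 53 = 94; normal capacity gives 23 − 0 = 23. No deviation. ✓
High-cost: normal capacity gives 23 − 0 = 23; excess capacity gives 147 − 156 = -9. No deviation. ✓
Neither type gains from mimicking the other.

Yes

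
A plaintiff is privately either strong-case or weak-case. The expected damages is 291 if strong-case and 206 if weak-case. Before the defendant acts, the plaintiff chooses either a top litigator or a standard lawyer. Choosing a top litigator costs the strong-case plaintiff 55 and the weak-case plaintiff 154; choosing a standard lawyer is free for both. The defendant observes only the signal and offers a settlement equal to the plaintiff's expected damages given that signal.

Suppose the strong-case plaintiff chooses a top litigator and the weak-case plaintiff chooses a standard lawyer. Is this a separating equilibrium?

Under separation the defendant infers type exactly: top litigator → strong-case (pays 291), standard lawyer → weak-case (pays 206).
Strong-case: top litigator gives 291 − 55 = 236; standard lawyer gives 206 − 0 = 206. No deviation. ✓
Weak-case: standard lawyer gives 206 − 0 = 206; top litigator gives 291 − 154 = 137. No deviation. ✓
Neither type gains from mimicking the other.

Yes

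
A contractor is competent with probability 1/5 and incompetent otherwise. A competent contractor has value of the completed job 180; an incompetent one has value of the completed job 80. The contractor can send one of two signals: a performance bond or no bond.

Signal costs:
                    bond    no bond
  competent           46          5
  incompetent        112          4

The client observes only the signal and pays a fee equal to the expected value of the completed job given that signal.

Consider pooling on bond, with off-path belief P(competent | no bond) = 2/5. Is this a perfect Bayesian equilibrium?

No

At the pooled signal (bond) the client holds the prior 1/5 and pays 1/5·180 + 4/5·80 = 100. Off-path (no bond) belief 2/5 gives 2/5·180 + 3/5·80 = 120.
Competent: bond gives 100 − 46 = 54; no bond gives 120 − 5 = 115. Deviates. ✗
Incompetent: bond gives 100 − 112 = -12; no bond gives 120 − 4 = 116. Deviates. ✗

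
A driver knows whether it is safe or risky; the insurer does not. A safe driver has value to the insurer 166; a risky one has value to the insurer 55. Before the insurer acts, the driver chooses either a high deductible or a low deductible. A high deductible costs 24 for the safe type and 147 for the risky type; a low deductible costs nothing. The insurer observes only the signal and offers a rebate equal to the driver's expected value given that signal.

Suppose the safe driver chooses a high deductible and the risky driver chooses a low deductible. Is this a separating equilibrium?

Under separation the insurer infers type exactly: high deductible → safe (pays 166), low deductible → risky (pays 55).
Safe: high deductible gives 166 − 24 = 142; low deductible gives 55 − 0 = 55. No deviation. ✓
Risky: low deductible gives 55 − 0 = 55; high deductible gives 166 − 147 = 19. No deviation. ✓
Both incentive constraints hold.

Yes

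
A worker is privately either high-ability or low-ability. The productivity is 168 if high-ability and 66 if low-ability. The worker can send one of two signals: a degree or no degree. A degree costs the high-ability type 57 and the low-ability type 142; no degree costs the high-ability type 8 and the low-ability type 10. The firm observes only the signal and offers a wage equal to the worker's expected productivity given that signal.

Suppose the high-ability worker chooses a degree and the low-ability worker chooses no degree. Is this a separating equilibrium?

Yes

If types separate, degree earns payment 168 and no degree earns 66.
High-ability: degree gives 168 − 57 = 111; no degree gives 66 − 8 = 58. No deviation. ✓
Low-ability: no degree gives 66 − 10 = 56; degree gives 168 − 142 = 26. No deviation. ✓
Neither type gains from mimicking the other.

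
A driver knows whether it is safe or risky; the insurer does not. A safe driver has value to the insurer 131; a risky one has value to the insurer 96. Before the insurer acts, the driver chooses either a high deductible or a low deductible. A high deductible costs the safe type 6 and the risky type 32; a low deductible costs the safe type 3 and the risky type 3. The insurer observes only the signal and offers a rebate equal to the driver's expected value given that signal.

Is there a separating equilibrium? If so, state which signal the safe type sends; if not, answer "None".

Try safe → high deductible, risky → low deductible:
  If types separate, high deductible earns payment 131 and low deductible earns 96.
  Safe: high deductible gives 131 − 6 = 125; low deductible gives 96 − 3 = 93. No deviation. ✓
  Risky: low deductible gives 96 − 3 = 93; high deductible gives 131 − 32 = 99. Would deviate. ✗
Try safe → low deductible, risky → high deductible:
  If types separate, low deductible earns payment 131 and high deductible earns 96.
  Safe: low deductible gives 131 − 3 = 128; high deductible gives 96 − 6 = 90. No deviation. ✓
  Risky: high deductible gives 96 − 32 = 64; low deductible gives 131 − 3 = 128. Would deviate. ✗
Neither assignment is incentive-compatible.

None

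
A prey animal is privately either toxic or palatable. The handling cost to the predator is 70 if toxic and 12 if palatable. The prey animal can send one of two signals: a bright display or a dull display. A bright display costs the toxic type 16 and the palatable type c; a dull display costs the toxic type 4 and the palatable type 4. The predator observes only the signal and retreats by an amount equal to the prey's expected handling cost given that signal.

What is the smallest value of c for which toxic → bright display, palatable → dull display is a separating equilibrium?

62

Under separation: bright display → toxic (pays 70); dull display → palatable (pays 12).
Toxic: 70 − 16 = 54 ≥ 12 − 4 = 8. Holds regardless of c. ✓
Palatable: 12 − 4 ≥ 70 − c, so c ≥ 70 − 8 = 62.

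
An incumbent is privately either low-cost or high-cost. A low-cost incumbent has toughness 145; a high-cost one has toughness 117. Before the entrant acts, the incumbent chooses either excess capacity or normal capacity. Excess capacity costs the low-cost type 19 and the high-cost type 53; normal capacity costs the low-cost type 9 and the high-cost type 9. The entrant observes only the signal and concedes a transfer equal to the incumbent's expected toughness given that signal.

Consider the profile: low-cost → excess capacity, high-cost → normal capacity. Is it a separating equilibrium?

Under separation the entrant infers type exactly: excess capacity → low-cost (pays 145), normal capacity → high-cost (pays 117).
Low-cost: excess capacity gives 145 − 19 = 126; normal capacity gives 117 − 9 = 108. No deviation. ✓
High-cost: normal capacity gives 117 − 9 = 108; excess capacity gives 145 − 53 = 92. No deviation. ✓
Neither type gains from mimicking the other.

Yes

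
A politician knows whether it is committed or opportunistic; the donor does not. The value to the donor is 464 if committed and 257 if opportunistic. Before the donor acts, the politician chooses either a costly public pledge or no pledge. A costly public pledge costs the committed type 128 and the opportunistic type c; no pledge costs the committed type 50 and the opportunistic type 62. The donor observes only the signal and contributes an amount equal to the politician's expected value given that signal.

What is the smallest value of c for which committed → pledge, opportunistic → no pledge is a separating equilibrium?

269

Under separation: pledge → committed (pays 464); no pledge → opportunistic (pays 257).
Committed: 464 − 128 = 336 ≥ 257 − 50 = 207. Holds regardless of c. ✓
Opportunistic: 257 − 62 ≥ 464 − c, so c ≥ 464 − 195 = 269.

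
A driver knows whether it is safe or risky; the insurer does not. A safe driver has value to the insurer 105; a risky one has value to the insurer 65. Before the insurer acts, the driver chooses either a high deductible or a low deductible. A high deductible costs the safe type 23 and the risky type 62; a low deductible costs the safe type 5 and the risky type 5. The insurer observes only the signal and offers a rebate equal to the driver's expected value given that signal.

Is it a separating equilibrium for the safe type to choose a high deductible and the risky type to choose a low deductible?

Yes

Under separation the insurer infers type exactly: high deductible → safe (pays 105), low deductible → risky (pays 65).
Safe: high deductible gives 105 − 23 = 82; low deductible gives 65 − 5 = 60. No deviation. ✓
Risky: low deductible gives 65 − 5 = 60; high deductible gives 105 − 62 = 43. No deviation. ✓
Neither type gains from mimicking the other.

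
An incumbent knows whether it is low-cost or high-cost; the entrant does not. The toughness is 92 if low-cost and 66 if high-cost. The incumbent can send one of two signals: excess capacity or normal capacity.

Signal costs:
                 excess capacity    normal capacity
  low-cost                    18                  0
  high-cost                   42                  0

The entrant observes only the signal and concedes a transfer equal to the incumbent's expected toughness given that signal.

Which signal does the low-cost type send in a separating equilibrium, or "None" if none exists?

Try low-cost → excess capacity, high-cost → normal capacity:
  If types separate, excess capacity earns payment 92 and normal capacity earns 66.
  Low-cost: excess capacity gives 92 − 18 = 74; normal capacity gives 66 − 0 = 66. No deviation. ✓
  High-cost: normal capacity gives 66 − 0 = 66; excess capacity gives 92 − 42 = 50. No deviation. ✓
Both hold — the low-cost type sends excess capacity.

excess capacity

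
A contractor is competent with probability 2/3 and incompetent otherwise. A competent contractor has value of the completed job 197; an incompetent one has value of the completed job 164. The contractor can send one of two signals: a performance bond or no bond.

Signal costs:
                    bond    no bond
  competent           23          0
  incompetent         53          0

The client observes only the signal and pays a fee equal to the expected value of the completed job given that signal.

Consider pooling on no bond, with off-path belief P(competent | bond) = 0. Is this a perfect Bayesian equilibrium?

Yes

At the pooled signal (no bond) the client holds the prior 2/3 and pays 2/3·197 + 1/3·164 = 186. Off-path (bond) belief 0 gives 0·197 + 1·164 = 164.
Competent: no bond gives 186 − 0 = 186; bond gives 164 − 23 = 141. Stays. ✓
Incompetent: no bond gives 186 − 0 = 186; bond gives 164 − 53 = 111. Stays. ✓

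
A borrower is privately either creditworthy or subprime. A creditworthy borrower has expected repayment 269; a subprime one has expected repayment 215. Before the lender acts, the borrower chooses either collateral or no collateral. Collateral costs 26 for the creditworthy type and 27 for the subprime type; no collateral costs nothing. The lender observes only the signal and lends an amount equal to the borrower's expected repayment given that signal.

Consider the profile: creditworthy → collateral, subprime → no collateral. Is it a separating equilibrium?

If types separate, collateral earns payment 269 and no collateral earns 215.
Creditworthy: collateral gives 269 − 26 = 243; no collateral gives 215 − 0 = 215. No deviation. ✓
Subprime: no collateral gives 215 − 0 = 215; collateral gives 269 − 27 = 242. Would deviate. ✗

No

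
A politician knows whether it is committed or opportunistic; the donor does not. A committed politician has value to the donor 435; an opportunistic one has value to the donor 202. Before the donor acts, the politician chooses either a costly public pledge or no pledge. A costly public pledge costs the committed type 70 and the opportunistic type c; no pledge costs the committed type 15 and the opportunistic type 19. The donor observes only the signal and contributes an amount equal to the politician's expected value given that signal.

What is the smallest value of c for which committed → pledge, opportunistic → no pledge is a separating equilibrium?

252

Under separation: pledge → committed (pays 435); no pledge → opportunistic (pays 202).
Committed: 435 − 70 = 365 ≥ 202 − 15 = 187. Holds regardless of c. ✓
Opportunistic: 202 − 19 ≥ 435 − c, so c ≥ 435 − 183 = 252.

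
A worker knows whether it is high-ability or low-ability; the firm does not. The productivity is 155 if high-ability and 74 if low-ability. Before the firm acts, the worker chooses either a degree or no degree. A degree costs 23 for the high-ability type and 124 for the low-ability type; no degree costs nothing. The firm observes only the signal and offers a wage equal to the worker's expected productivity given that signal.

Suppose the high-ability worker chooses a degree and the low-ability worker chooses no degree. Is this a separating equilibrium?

Yes

If types separate, degree earns payment 155 and no degree earns 74.
High-ability: degree gives 155 − 23 = 132; no degree gives 74 − 0 = 74. No deviation. ✓
Low-ability: no degree gives 74 − 0 = 74; degree gives 155 − 124 = 31. No deviation. ✓
Both incentive constraints hold.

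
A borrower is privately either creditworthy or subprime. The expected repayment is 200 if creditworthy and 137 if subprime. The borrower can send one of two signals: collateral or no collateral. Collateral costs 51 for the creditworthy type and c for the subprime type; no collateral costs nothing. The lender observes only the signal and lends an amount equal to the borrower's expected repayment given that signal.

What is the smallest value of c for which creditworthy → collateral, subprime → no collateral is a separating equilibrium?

Under separation: collateral → creditworthy (pays 200); no collateral → subprime (pays 137).
Creditworthy: 200 − 51 = 149 ≥ 137 − 0 = 137. Holds regardless of c. ✓
Subprime: 137 − 0 ≥ 200 − c, so c ≥ 200 − 137 = 63.

63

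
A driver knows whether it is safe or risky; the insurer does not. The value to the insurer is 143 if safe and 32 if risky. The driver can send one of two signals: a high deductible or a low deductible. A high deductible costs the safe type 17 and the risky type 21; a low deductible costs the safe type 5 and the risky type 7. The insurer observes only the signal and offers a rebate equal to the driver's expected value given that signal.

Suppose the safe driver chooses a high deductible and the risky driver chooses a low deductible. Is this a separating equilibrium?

No

Under separation the insurer infers type exactly: high deductible → safe (pays 143), low deductible → risky (pays 32).
Safe: high deductible gives 143 − 17 = 126; low deductible gives 32 − 5 = 27. No deviation. ✓
Risky: low deductible gives 32 − 7 = 25; high deductible gives 143 − 21 = 122. Would deviate. ✗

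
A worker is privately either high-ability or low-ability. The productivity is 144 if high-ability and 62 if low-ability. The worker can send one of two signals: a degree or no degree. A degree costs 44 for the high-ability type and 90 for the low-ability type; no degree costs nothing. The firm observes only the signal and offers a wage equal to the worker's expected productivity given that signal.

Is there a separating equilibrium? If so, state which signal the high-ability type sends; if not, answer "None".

Try high-ability → degree, low-ability → no degree:
  If types separate, degree earns payment 144 and no degree earns 62.
  High-ability: degree gives 144 − 44 = 100; no degree gives 62 − 0 = 62. No deviation. ✓
  Low-ability: no degree gives 62 − 0 = 62; degree gives 144 − 90 = 54. No deviation. ✓
Both hold — the high-ability type sends degree.

degree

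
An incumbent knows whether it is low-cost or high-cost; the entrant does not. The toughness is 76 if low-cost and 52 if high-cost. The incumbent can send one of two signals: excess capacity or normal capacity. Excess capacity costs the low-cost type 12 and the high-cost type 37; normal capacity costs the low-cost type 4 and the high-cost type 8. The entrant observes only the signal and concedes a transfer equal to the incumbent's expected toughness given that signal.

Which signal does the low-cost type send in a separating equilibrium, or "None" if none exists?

Try low-cost → excess capacity, high-cost → normal capacity:
  If types separate, excess capacity earns payment 76 and normal capacity earns 52.
  Low-cost: excess capacity gives 76 − 12 = 64; normal capacity gives 52 − 4 = 48. No deviation. ✓
  High-cost: normal capacity gives 52 − 8 = 44; excess capacity gives 76 − 37 = 39. No deviation. ✓
Both hold — the low-cost type sends excess capacity.

excess capacity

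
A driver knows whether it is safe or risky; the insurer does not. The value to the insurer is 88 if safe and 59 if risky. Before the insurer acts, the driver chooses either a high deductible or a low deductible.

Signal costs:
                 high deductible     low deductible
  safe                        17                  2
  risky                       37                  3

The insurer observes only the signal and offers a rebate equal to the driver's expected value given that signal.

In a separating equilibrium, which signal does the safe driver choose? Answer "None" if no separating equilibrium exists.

high deductible

Try safe → high deductible, risky → low deductible:
  Under separation the insurer infers type exactly: high deductible → safe (pays 88), low deductible → risky (pays 59).
  Safe: high deductible gives 88 − 17 = 71; low deductible gives 59 − 2 = 57. No deviation. ✓
  Risky: low deductible gives 59 − 3 = 56; high deductible gives 88 − 37 = 51. No deviation. ✓
Both hold — the safe type sends high deductible.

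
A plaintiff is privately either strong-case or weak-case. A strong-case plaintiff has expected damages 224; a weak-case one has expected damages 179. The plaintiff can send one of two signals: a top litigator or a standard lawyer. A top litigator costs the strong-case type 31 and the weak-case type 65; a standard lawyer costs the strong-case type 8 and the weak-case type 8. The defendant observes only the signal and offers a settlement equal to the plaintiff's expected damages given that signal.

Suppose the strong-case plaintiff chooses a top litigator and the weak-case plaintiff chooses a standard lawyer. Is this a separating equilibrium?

If types separate, top litigator earns payment 224 and standard lawyer earns 179.
Strong-case: top litigator gives 224 − 31 = 193; standard lawyer gives 179 − 8 = 171. No deviation. ✓
Weak-case: standard lawyer gives 179 − 8 = 171; top litigator gives 224 − 65 = 159. No deviation. ✓
Neither type gains from mimicking the other.

Yes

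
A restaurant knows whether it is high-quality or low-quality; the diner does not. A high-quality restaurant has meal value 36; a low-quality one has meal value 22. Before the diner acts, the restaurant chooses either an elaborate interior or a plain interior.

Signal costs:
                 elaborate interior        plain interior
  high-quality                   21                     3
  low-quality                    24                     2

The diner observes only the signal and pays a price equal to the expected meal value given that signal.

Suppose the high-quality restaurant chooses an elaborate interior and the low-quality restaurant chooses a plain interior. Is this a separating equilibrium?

No

Under separation the diner infers type exactly: elaborate interior → high-quality (pays 36), plain interior → low-quality (pays 22).
High-quality: elaborate interior gives 36 − 21 = 15; plain interior gives 22 − 3 = 19. Would deviate. ✗
Low-quality: plain interior gives 22 − 2 = 20; elaborate interior gives 36 − 24 = 12. No deviation. ✓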